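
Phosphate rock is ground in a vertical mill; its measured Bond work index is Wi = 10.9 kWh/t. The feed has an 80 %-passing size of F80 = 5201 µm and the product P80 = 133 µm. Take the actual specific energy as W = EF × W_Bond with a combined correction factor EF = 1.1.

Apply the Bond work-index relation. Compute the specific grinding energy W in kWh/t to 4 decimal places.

W = 10·Wi·[P80^(−½) − F80^(−½)]
1/√133 = 0.086711;  1/√5201 = 0.013866
W = 10·10.9·(0.086711 − 0.013866) = 7.9401 kWh/t
W_actual = 1.1 × 7.9401 = 8.7341 kWh/t

W = 8.7341 kWh/t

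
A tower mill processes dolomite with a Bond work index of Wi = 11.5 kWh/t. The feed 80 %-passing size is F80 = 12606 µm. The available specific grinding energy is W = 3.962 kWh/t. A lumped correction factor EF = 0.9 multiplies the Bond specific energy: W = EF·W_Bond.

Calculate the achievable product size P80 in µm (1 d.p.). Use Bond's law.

W_Bond = 10·Wi·(1/√P₈₀ − 1/√F₈₀)
W_Bond = W / EF = 3.962 / 0.9 = 4.4022 kWh/t
P80^(−½) = W_Bond/(10 Wi) + F80^(−½)
  = 4.4022/(10·11.5) + 1/√12606 = 0.038280 + 0.008907 = 0.047187
P80 = (1/0.047187)² = 21.1924² = 449.12 µm

P80 = 449.1 µm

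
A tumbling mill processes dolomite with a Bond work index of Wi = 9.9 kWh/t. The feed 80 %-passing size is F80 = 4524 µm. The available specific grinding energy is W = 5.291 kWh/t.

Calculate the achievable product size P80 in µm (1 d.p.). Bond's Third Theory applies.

W_Bond = 10·Wi·(1/√P₈₀ − 1/√F₈₀)
⇒ 1/√P80 = W/(10 Wi) + 1/√F80
  = 5.2910/(10·9.9) + 1/√4524 = 0.053444 + 0.014868 = 0.068312
P80 = (1/0.068312)² = 14.6387² = 214.29 µm

P80 = 214.3 µm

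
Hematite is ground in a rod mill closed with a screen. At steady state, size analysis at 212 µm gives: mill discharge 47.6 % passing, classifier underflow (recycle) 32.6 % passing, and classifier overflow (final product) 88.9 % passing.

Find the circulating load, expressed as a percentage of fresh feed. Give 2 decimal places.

Mass balance on the −212 µm fraction:
(1+r)d = ru + o → r = (o−d)/(d−u)
r = (88.9 − 47.6)/(47.6 − 32.6) = 41.3/15.0 = 2.7533
CL = 100·r = 275.33 %

CL = 275.33 %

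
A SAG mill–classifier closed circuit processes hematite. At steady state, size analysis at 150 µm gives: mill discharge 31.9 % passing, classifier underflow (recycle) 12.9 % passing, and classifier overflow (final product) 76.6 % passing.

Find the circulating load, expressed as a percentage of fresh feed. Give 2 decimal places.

CL = 235.26 %

Let r = R/F. Size balance at 150 µm:
(1+r)d = ru + o → r = (o−d)/(d−u)
r = (76.6 − 31.9)/(31.9 − 12.9) = 44.7/19.0 = 2.3526
CL = 100·r = 235.26 %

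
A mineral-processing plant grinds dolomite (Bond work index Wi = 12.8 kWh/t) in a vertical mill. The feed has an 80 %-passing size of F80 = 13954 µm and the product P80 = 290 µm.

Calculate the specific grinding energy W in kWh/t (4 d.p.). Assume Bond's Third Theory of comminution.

W = 6.4328 kWh/t

W = 10 Wi (P80^-0.5 − F80^-0.5)
1/√290 = 0.058722;  1/√13954 = 0.008465
W = 10·12.8·(0.058722 − 0.008465) = 6.4328 kWh/t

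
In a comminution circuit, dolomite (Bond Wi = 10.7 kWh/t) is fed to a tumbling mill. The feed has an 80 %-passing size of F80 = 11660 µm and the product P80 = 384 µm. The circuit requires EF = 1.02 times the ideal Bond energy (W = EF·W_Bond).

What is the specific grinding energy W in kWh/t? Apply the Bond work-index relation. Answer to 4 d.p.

W = 4.5588 kWh/t

Bond: W = 10·Wi·(1/√P80 − 1/√F80)
1/√384 = 0.051031;  1/√11660 = 0.009261
W = 10·10.7·(0.051031 − 0.009261) = 4.4694 kWh/t
With EF = 1.02: W = 4.4694·1.02 = 4.5588 kWh/t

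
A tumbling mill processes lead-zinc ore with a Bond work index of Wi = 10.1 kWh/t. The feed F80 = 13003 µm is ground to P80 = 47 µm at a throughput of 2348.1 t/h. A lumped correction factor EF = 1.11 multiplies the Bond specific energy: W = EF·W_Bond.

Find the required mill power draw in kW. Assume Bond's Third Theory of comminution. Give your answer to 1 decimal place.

W = 10·Wi·(P80^(-½) − F80^(-½))
W = 10·10.1·(1/√47 − 1/√13003) = 10·10.1·(0.137095) = 13.8466 kWh/t
Apply correction: 13.8466 × 1.11 = 15.3698 kWh/t
Power = W × throughput = 15.3698 kWh/t × 2348.1 t/h = 36089.8 kW

P = 36089.8 kW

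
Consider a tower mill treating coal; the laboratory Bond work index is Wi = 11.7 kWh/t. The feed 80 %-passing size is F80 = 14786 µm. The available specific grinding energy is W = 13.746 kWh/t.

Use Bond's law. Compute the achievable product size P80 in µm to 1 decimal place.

W = 10 Wi (1/√P80 − 1/√F80)  [Bond]
P80^(−½) = W/(10 Wi) + F80^(−½)
  = 13.7460/(10·11.7) + 1/√14786 = 0.117487 + 0.008224 = 0.125711
P80 = (1/0.125711)² = 7.9548² = 63.28 µm

P80 = 63.3 µm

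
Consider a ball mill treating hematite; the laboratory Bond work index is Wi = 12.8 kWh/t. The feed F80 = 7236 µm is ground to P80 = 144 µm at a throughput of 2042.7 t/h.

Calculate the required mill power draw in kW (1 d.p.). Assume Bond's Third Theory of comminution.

P = 18715.1 kW

W = 10·Wi·(P80^(-½) − F80^(-½))
W = 10·12.8·(1/√144 − 1/√7236) = 10·12.8·(0.071578) = 9.1619 kWh/t
P_mill = W·ṁ = 9.1619·2042.7 = 18715.1 kW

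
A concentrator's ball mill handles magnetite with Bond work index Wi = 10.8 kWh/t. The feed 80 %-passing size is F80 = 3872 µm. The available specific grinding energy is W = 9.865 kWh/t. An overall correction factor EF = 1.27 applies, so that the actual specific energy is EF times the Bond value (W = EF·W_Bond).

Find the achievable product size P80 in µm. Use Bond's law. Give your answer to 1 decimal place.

Bond:  W = 10 Wi (1/√P − 1/√F)
W_Bond = W / EF = 9.865 / 1.27 = 7.7677 kWh/t
⇒ 1/√P80 = W_Bond/(10·Wi) + 1/√F80
  = 7.7677/(10·10.8) + 1/√3872 = 0.071923 + 0.016071 = 0.087994
P80 = (1/0.087994)² = 11.3644² = 129.15 µm

P80 = 129.2 µm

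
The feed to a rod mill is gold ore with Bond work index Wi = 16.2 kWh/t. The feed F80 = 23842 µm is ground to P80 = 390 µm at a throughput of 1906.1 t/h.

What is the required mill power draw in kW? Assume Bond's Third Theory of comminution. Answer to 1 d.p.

P = 13636.3 kW

W = 10 Wi (1/√P80 − 1/√F80)  [Bond]
W = 10·16.2·(1/√390 − 1/√23842) = 10·16.2·(0.044161) = 7.1540 kWh/t
Mill draw = 7.1540 × 1906.1 = 13636.3 kW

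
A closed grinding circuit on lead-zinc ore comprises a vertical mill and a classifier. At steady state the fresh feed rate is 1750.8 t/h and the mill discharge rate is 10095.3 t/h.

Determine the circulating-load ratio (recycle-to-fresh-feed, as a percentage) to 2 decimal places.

CL = 476.61 %

Mill node: discharge = fresh + recycle.
R = M − F = 10095.3 − 1750.8 = 8344.5 t/h
CL = 100·R/F = 100·8344.5/1750.8 = 476.61 %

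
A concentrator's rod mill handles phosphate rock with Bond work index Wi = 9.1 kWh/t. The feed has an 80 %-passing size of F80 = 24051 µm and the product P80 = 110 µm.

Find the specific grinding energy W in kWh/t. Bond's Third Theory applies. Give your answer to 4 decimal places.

W = 8.0897 kWh/t

W = 10·Wi·[P80^(−½) − F80^(−½)]
1/√110 = 0.095346;  1/√24051 = 0.006448
W = 10·9.1·(0.095346 − 0.006448) = 8.0897 kWh/t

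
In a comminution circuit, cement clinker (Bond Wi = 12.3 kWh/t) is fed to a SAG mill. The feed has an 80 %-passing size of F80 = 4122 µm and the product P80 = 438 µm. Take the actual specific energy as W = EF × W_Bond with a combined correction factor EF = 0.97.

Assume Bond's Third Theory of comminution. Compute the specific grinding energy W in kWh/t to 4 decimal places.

Bond: W = 10·Wi·(1/√P80 − 1/√F80)
1/√438 = 0.047782;  1/√4122 = 0.015576
W = 10·12.3·(0.047782 − 0.015576) = 3.9614 kWh/t
Apply correction: 3.9614 × 0.97 = 3.8425 kWh/t

W = 3.8425 kWh/t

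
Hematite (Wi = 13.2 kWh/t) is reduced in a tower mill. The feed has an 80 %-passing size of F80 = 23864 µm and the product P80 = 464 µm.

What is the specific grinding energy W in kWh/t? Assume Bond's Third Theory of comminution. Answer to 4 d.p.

W = 5.2735 kWh/t

W_Bond = 10·Wi·(1/√P₈₀ − 1/√F₈₀)
1/√464 = 0.046424;  1/√23864 = 0.006473
W = 10·13.2·(0.046424 − 0.006473) = 5.2735 kWh/t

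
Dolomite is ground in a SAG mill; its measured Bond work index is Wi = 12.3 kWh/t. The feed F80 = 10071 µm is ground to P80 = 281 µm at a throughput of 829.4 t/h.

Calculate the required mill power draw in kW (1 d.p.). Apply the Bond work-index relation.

P = 5069.2 kW

W = 10·Wi·(P80^(-½) − F80^(-½))
W = 10·12.3·(1/√281 − 1/√10071) = 10·12.3·(0.049690) = 6.1119 kWh/t
P = W·T = 6.1119·829.4 = 5069.2 kW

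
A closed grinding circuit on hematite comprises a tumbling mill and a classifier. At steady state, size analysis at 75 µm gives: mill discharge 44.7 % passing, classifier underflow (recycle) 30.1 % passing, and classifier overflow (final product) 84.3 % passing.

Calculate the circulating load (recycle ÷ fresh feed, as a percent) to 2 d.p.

CL = 271.23 %

Classifier node, passing 75 µm:
(1+r)d = ru + o → r = (o−d)/(d−u)
r = (84.3 − 44.7)/(44.7 − 30.1) = 39.6/14.6 = 2.7123
CL = 100·r = 271.23 %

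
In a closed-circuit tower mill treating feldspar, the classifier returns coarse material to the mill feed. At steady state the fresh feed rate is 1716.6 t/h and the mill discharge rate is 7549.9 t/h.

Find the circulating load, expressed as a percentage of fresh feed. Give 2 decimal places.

Discharge = new feed + return, hence
R = M − F = 7549.9 − 1716.6 = 5833.3 t/h
CL = 100·R/F = 100·5833.3/1716.6 = 339.82 %

CL = 339.82 %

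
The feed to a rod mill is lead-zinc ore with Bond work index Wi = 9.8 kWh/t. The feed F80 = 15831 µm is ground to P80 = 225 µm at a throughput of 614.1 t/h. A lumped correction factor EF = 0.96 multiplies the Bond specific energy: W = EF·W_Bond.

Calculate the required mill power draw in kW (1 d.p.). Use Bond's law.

P = 3392.5 kW

W = 10 Wi / √P80 − 10 Wi / √F80
W = 10·9.8·(1/√225 − 1/√15831) = 10·9.8·(0.058719) = 5.7545 kWh/t
W_actual = 0.96 × 5.7545 = 5.5243 kWh/t
P = W·T = 5.5243·614.1 = 3392.5 kW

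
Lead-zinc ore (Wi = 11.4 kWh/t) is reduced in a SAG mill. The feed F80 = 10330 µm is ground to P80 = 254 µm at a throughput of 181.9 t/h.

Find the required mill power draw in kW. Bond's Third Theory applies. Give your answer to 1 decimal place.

P = 1097.1 kW

W = 10 Wi (1/√P80 − 1/√F80)  [Bond]
W = 10·11.4·(1/√254 − 1/√10330) = 10·11.4·(0.052907) = 6.0314 kWh/t
Mill draw = 6.0314 × 181.9 = 1097.1 kW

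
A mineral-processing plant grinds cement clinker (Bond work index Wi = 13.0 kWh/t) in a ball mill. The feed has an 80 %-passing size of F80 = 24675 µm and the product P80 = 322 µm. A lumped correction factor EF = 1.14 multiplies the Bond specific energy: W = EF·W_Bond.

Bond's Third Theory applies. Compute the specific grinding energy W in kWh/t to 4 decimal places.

W = 7.3154 kWh/t

Bond: W = 10·Wi·(1/√P80 − 1/√F80)
1/√322 = 0.055728;  1/√24675 = 0.006366
W = 10·13.0·(0.055728 − 0.006366) = 6.4170 kWh/t
Corrected W = EF·W_Bond = 1.14·6.4170 = 7.3154 kWh/t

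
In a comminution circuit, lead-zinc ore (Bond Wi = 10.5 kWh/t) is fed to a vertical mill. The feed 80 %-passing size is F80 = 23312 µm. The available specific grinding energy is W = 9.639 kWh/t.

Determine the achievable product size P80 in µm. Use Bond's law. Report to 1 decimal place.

W = 10 Wi (P80^-0.5 − F80^-0.5)
P80^(−½) = W/(10 Wi) + F80^(−½)
  = 9.6390/(10·10.5) + 1/√23312 = 0.091800 + 0.006550 = 0.098350
P80 = (1/0.098350)² = 10.1678² = 103.38 µm

P80 = 103.4 µm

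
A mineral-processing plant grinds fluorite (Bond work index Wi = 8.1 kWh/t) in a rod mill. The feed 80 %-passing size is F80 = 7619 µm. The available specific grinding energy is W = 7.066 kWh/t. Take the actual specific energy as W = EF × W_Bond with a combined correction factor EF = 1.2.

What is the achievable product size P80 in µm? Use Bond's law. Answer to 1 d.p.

Bond:  W = 10 Wi (1/√P − 1/√F)
W_Bond = W / EF = 7.066 / 1.2 = 5.8883 kWh/t
1/√P80 = 1/√F80 + W_Bond/(10·Wi)
  = 5.8883/(10·8.1) + 1/√7619 = 0.072695 + 0.011456 = 0.084152
P80 = (1/0.084152)² = 11.8833² = 141.21 µm

P80 = 141.2 µm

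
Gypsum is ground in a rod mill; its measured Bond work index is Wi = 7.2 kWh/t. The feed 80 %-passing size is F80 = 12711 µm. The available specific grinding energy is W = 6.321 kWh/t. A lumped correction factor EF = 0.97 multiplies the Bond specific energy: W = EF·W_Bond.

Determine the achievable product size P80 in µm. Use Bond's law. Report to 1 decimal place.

P80 = 101.3 µm

Bond:  W = 10 Wi (1/√P − 1/√F)
W_Bond = W / EF = 6.321 / 0.97 = 6.5165 kWh/t
⇒ 1/√P80 = W_Bond/(10·Wi) + 1/√F80
  = 6.5165/(10·7.2) + 1/√12711 = 0.090507 + 0.008870 = 0.099377
P80 = (1/0.099377)² = 10.0627² = 101.26 µm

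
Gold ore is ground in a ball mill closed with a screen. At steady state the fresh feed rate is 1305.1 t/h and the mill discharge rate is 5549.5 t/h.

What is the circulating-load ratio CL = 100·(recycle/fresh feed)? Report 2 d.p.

CL = 325.22 %

Mill node: discharge = fresh + recycle.
R = M − F = 5549.5 − 1305.1 = 4244.4 t/h
CL = 100·R/F = 100·4244.4/1305.1 = 325.22 %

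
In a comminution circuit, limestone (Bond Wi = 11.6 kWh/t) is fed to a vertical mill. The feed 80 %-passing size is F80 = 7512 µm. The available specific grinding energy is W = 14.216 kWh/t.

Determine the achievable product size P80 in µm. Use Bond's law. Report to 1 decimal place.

W = 10 Wi (1/√P80 − 1/√F80)  [Bond]
⇒ 1/√P80 = W/(10·Wi) + 1/√F80
  = 14.2160/(10·11.6) + 1/√7512 = 0.122552 + 0.011538 = 0.134090
P80 = (1/0.134090)² = 7.4577² = 55.62 µm

P80 = 55.6 µm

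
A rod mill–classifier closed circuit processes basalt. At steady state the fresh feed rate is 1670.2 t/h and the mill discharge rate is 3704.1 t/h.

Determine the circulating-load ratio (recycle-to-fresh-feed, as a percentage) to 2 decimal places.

CL = 121.78 %

Mill node: discharge = fresh + recycle.
R = M − F = 3704.1 − 1670.2 = 2033.9 t/h
CL = 100·R/F = 100·2033.9/1670.2 = 121.78 %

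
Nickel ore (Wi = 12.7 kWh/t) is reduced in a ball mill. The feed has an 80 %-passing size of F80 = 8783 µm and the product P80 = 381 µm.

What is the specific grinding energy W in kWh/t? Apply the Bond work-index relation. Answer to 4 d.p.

W = 5.1513 kWh/t

Bond:  W = 10 Wi (1/√P − 1/√F)
1/√381 = 0.051232;  1/√8783 = 0.010670
W = 10·12.7·(0.051232 − 0.010670) = 5.1513 kWh/t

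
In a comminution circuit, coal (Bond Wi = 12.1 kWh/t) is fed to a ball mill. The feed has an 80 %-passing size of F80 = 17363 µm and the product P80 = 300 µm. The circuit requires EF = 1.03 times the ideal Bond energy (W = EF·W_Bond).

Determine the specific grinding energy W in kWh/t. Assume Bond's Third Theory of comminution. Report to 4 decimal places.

W = 6.2497 kWh/t

W = 10·Wi·[P80^(−½) − F80^(−½)]
1/√300 = 0.057735;  1/√17363 = 0.007589
W = 10·12.1·(0.057735 − 0.007589) = 6.0677 kWh/t
With EF = 1.03: W = 6.0677·1.03 = 6.2497 kWh/t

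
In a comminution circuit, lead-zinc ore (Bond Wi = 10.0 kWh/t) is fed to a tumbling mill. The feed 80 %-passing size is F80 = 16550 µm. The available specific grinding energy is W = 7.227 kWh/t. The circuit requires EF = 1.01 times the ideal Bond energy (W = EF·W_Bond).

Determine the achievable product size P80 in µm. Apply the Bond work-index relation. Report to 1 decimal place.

P80 = 158.9 µm

Bond:  W = 10 Wi (1/√P − 1/√F)
W_Bond = W / EF = 7.227 / 1.01 = 7.1554 kWh/t
P80^-0.5 = F80^-0.5 + W_Bond/(10 Wi)
  = 7.1554/(10·10.0) + 1/√16550 = 0.071554 + 0.007773 = 0.079328
P80 = (1/0.079328)² = 12.6059² = 158.91 µm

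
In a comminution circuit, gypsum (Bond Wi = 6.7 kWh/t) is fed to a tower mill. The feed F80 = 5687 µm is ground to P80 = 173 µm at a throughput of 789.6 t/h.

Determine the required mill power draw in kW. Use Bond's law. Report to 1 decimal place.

Bond: W = 10·Wi·(1/√P80 − 1/√F80)
W = 10·6.7·(1/√173 − 1/√5687) = 10·6.7·(0.062768) = 4.2055 kWh/t
P = W·T = 4.2055·789.6 = 3320.6 kW

P = 3320.6 kW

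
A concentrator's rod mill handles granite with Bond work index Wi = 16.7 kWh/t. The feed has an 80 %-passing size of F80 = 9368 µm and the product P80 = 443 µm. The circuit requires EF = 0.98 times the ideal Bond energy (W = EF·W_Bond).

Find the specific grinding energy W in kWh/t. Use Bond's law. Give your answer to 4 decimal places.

W = 6.0848 kWh/t

Bond:  W = 10 Wi (1/√P − 1/√F)
1/√443 = 0.047511;  1/√9368 = 0.010332
W = 10·16.7·(0.047511 − 0.010332) = 6.2090 kWh/t
W_actual = 0.98 × 6.2090 = 6.0848 kWh/t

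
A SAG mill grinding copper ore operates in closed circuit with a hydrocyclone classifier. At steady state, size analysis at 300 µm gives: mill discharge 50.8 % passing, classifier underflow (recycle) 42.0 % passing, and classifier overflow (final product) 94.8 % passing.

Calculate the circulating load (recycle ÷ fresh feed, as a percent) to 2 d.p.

CL = 500.00 %

Mass balance on the −300 µm fraction:
r = (o − d)/(d − u)
r = (94.8 − 50.8)/(50.8 − 42.0) = 44.0/8.8 = 5.0000
CL = 100·r = 500.00 %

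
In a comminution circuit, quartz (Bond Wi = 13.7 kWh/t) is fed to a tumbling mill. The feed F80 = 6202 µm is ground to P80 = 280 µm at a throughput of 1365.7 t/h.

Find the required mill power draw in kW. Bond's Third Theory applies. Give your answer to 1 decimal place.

Bond: W = 10·Wi·(1/√P80 − 1/√F80)
W = 10·13.7·(1/√280 − 1/√6202) = 10·13.7·(0.047063) = 6.4477 kWh/t
Mill draw = 6.4477 × 1365.7 = 8805.6 kW

P = 8805.6 kW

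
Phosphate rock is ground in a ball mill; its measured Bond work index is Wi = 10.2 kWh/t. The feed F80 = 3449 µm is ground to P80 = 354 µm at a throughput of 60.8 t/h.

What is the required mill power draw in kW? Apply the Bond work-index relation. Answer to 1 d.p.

P = 224.0 kW

W = 10 Wi (P80^-0.5 − F80^-0.5)
W = 10·10.2·(1/√354 − 1/√3449) = 10·10.2·(0.036122) = 3.6844 kWh/t
P_mill = W·ṁ = 3.6844·60.8 = 224.0 kW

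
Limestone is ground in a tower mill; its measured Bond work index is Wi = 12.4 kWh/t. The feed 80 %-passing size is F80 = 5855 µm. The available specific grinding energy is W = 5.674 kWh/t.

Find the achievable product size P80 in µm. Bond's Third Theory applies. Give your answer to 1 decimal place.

W = 10·Wi·[P80^(−½) − F80^(−½)]
P80^(−½) = W/(10 Wi) + F80^(−½)
  = 5.6740/(10·12.4) + 1/√5855 = 0.045758 + 0.013069 = 0.058827
P80 = (1/0.058827)² = 16.9990² = 288.97 µm

P80 = 289.0 µm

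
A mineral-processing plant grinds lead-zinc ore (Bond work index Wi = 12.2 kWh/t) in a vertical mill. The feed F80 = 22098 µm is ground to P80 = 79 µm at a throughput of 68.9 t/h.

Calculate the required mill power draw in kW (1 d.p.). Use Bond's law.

P = 889.2 kW

W = 10·Wi·(P80^(-½) − F80^(-½))
W = 10·12.2·(1/√79 − 1/√22098) = 10·12.2·(0.105782) = 12.9054 kWh/t
P_mill = W·ṁ = 12.9054·68.9 = 889.2 kW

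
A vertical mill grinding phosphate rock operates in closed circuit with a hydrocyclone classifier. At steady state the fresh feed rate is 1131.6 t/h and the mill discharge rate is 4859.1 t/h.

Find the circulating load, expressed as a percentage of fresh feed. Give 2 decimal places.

Mill node: discharge = fresh + recycle.
R = M − F = 4859.1 − 1131.6 = 3727.5 t/h
CL = 100·R/F = 100·3727.5/1131.6 = 329.40 %

CL = 329.40 %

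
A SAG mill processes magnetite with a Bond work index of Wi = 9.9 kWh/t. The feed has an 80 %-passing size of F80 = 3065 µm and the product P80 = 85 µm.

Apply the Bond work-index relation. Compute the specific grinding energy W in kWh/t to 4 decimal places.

Bond:  W = 10 Wi (1/√P − 1/√F)
1/√85 = 0.108465;  1/√3065 = 0.018063
W = 10·9.9·(0.108465 − 0.018063) = 8.9498 kWh/t

W = 8.9498 kWh/t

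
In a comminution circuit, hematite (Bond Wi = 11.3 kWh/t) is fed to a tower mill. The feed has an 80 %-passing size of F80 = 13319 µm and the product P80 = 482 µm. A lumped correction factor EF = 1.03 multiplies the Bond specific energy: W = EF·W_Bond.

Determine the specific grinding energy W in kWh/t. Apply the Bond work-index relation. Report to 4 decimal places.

W = 10·Wi·[P80^(−½) − F80^(−½)]
1/√482 = 0.045549;  1/√13319 = 0.008665
W = 10·11.3·(0.045549 − 0.008665) = 4.1679 kWh/t
Apply correction: 4.1679 × 1.03 = 4.2929 kWh/t

W = 4.2929 kWh/t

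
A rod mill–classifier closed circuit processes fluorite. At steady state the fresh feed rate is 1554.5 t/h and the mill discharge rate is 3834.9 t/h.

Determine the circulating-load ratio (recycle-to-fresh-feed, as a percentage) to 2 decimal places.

CL = 146.70 %

M = F + R at steady state, so:
R = M − F = 3834.9 − 1554.5 = 2280.4 t/h
CL = 100·R/F = 100·2280.4/1554.5 = 146.70 %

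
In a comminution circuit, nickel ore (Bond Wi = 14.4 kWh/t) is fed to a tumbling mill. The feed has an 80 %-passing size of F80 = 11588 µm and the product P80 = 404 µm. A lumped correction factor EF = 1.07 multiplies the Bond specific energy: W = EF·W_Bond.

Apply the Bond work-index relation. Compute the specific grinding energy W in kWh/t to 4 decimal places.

W = 6.2344 kWh/t

W = 10·Wi·[P80^(−½) − F80^(−½)]
1/√404 = 0.049752;  1/√11588 = 0.009290
W = 10·14.4·(0.049752 − 0.009290) = 5.8266 kWh/t
W_actual = 1.07 × 5.8266 = 6.2344 kWh/t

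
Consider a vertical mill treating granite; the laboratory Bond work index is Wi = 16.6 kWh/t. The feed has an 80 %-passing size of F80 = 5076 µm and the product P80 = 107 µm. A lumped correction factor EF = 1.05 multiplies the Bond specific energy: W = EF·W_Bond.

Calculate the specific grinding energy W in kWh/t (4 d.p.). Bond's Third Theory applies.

W = 14.4038 kWh/t

W = 10 Wi (1/√P80 − 1/√F80)  [Bond]
1/√107 = 0.096674;  1/√5076 = 0.014036
W = 10·16.6·(0.096674 − 0.014036) = 13.7179 kWh/t
W_actual = 1.05 × 13.7179 = 14.4038 kWh/t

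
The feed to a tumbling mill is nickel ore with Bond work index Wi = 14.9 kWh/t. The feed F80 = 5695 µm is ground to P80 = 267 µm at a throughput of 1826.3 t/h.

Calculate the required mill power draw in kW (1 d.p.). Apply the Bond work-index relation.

P = 13047.5 kW

W = 10 Wi / √P80 − 10 Wi / √F80
W = 10·14.9·(1/√267 − 1/√5695) = 10·14.9·(0.047948) = 7.1442 kWh/t
P = W·T = 7.1442·1826.3 = 13047.5 kW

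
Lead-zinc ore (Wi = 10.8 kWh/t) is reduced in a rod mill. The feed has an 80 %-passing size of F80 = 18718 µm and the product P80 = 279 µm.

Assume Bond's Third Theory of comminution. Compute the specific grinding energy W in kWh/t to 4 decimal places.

W = 10·Wi·[P80^(−½) − F80^(−½)]
1/√279 = 0.059868;  1/√18718 = 0.007309
W = 10·10.8·(0.059868 − 0.007309) = 5.6764 kWh/t

W = 5.6764 kWh/t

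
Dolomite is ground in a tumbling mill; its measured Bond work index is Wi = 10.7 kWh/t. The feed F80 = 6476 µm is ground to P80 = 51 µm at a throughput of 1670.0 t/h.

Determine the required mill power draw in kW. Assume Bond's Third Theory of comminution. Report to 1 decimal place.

P = 22801.1 kW

W = 10·Wi·(P80^(-½) − F80^(-½))
W = 10·10.7·(1/√51 − 1/√6476) = 10·10.7·(0.127602) = 13.6534 kWh/t
P = W·T = 13.6534·1670.0 = 22801.1 kW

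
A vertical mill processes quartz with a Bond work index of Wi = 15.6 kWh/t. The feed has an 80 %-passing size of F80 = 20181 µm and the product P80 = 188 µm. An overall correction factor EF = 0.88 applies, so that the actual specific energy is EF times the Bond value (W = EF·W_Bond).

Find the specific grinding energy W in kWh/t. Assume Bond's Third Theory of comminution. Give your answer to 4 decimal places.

W = 10 Wi / √P80 − 10 Wi / √F80
1/√188 = 0.072932;  1/√20181 = 0.007039
W = 10·15.6·(0.072932 − 0.007039) = 10.2793 kWh/t
Corrected W = EF·W_Bond = 0.88·10.2793 = 9.0458 kWh/t

W = 9.0458 kWh/t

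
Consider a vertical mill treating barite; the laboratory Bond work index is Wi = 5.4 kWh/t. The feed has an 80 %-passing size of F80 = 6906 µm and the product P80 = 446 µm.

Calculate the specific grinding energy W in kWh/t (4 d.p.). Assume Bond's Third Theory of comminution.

W = 1.9072 kWh/t

W = 10 Wi / √P80 − 10 Wi / √F80
1/√446 = 0.047351;  1/√6906 = 0.012033
W = 10·5.4·(0.047351 − 0.012033) = 1.9072 kWh/t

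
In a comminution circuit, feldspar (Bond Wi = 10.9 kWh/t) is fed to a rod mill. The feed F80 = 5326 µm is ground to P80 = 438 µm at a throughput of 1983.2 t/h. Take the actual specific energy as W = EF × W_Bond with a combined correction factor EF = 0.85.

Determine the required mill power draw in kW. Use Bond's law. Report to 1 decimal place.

Bond: W = 10·Wi·(1/√P80 − 1/√F80)
W = 10·10.9·(1/√438 − 1/√5326) = 10·10.9·(0.034079) = 3.7147 kWh/t
With EF = 0.85: W = 3.7147·0.85 = 3.1575 kWh/t
Power = W × throughput = 3.1575 kWh/t × 1983.2 t/h = 6261.9 kW

P = 6261.9 kW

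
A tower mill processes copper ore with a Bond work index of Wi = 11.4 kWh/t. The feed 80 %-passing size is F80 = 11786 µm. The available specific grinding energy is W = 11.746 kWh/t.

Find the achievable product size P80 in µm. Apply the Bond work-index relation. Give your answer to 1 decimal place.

W = 10·Wi·(P80^(-½) − F80^(-½))
⇒ 1/√P80 = W/(10 Wi) + 1/√F80
  = 11.7460/(10·11.4) + 1/√11786 = 0.103035 + 0.009211 = 0.112246
P80 = (1/0.112246)² = 8.9090² = 79.37 µm

P80 = 79.4 µm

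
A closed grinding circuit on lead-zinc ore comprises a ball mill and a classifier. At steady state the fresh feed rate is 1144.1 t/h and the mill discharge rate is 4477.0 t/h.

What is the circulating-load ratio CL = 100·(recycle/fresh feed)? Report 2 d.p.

CL = 291.31 %

M = F + R at steady state, so:
R = M − F = 4477.0 − 1144.1 = 3332.9 t/h
CL = 100·R/F = 100·3332.9/1144.1 = 291.31 %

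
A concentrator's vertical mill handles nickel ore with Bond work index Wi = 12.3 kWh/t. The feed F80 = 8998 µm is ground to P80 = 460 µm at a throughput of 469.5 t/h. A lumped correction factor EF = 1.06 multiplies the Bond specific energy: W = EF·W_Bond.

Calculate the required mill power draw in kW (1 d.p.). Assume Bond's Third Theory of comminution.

P = 2208.8 kW

Bond:  W = 10 Wi (1/√P − 1/√F)
W = 10·12.3·(1/√460 − 1/√8998) = 10·12.3·(0.036083) = 4.4382 kWh/t
With EF = 1.06: W = 4.4382·1.06 = 4.7045 kWh/t
Power = W × throughput = 4.7045 kWh/t × 469.5 t/h = 2208.8 kW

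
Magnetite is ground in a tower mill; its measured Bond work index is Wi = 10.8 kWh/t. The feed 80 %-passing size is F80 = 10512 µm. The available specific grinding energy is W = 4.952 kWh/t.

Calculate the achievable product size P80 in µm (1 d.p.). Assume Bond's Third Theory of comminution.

W = 10·Wi·[P80^(−½) − F80^(−½)]
1/√P80 = 1/√F80 + W/(10·Wi)
  = 4.9520/(10·10.8) + 1/√10512 = 0.045852 + 0.009753 = 0.055605
P80 = (1/0.055605)² = 17.9839² = 323.42 µm

P80 = 323.4 µm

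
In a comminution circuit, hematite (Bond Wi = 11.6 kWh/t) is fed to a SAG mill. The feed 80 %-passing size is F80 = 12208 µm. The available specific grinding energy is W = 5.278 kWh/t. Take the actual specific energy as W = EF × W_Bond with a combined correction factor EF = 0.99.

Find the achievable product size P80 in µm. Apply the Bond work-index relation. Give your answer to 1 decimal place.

P80 = 330.5 µm

W = 10 Wi / √P80 − 10 Wi / √F80
W_Bond = W / EF = 5.278 / 0.99 = 5.3313 kWh/t
1/√P80 = 1/√F80 + W_Bond/(10·Wi)
  = 5.3313/(10·11.6) + 1/√12208 = 0.045960 + 0.009051 = 0.055010
P80 = (1/0.055010)² = 18.1784² = 330.46 µm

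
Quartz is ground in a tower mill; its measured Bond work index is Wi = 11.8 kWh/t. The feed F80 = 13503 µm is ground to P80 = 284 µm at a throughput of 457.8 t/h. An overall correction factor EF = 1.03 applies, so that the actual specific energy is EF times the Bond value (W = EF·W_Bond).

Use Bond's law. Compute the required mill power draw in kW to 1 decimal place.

W = 10·Wi·(P80^(-½) − F80^(-½))
W = 10·11.8·(1/√284 − 1/√13503) = 10·11.8·(0.050733) = 5.9865 kWh/t
W_actual = 1.03 × 5.9865 = 6.1661 kWh/t
Power = W × throughput = 6.1661 kWh/t × 457.8 t/h = 2822.9 kW

P = 2822.9 kW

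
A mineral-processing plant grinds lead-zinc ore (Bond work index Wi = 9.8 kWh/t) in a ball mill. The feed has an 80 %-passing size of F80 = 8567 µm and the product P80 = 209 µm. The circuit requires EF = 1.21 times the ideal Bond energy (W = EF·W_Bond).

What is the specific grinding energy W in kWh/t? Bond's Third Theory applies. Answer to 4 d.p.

W = 6.9212 kWh/t

W = 10 Wi (P80^-0.5 − F80^-0.5)
1/√209 = 0.069171;  1/√8567 = 0.010804
W = 10·9.8·(0.069171 − 0.010804) = 5.7200 kWh/t
With EF = 1.21: W = 5.7200·1.21 = 6.9212 kWh/t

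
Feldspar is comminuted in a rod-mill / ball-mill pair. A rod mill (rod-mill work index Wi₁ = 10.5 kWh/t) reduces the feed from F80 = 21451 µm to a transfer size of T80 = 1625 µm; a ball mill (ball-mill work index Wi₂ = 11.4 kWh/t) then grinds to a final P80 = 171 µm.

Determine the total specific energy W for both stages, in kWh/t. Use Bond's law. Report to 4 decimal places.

W = 7.7776 kWh/t

W = 10 Wi / √P80 − 10 Wi / √F80
Stage 1 (21451→1625 µm, Wi₁=10.5): W₁ = 10·10.5·(0.024807 − 0.006828) = 1.8878 kWh/t
Stage 2 (1625→171 µm, Wi₂=11.4): W₂ = 10·11.4·(0.076472 − 0.024807) = 5.8898 kWh/t
W = W₁ + W₂ = 1.8878 + 5.8898 = 7.7776 kWh/t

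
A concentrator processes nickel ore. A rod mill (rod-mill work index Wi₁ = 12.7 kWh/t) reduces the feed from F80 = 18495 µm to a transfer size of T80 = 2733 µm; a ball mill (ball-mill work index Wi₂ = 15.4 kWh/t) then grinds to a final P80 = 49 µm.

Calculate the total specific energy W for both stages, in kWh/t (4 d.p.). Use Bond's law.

W = 10·Wi·[P80^(−½) − F80^(−½)]
Stage 1 (18495→2733 µm, Wi₁=12.7): W₁ = 10·12.7·(0.019128 − 0.007353) = 1.4955 kWh/t
Stage 2 (2733→49 µm, Wi₂=15.4): W₂ = 10·15.4·(0.142857 − 0.019128) = 19.0542 kWh/t
W = W₁ + W₂ = 1.4955 + 19.0542 = 20.5497 kWh/t

W = 20.5497 kWh/t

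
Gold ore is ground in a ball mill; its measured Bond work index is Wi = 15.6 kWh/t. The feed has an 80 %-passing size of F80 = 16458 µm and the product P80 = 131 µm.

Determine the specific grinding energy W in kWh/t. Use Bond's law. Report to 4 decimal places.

W = 12.4138 kWh/t

W_Bond = 10·Wi·(1/√P₈₀ − 1/√F₈₀)
1/√131 = 0.087370;  1/√16458 = 0.007795
W = 10·15.6·(0.087370 − 0.007795) = 12.4138 kWh/t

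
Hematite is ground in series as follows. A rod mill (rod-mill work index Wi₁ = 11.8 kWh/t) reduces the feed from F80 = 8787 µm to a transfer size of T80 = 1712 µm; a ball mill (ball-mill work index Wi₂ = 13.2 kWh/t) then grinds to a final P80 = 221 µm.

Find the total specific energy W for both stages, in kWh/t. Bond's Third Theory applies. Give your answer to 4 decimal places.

W = 10·Wi·[P80^(−½) − F80^(−½)]
Stage 1 (8787→1712 µm, Wi₁=11.8): W₁ = 10·11.8·(0.024168 − 0.010668) = 1.5931 kWh/t
Stage 2 (1712→221 µm, Wi₂=13.2): W₂ = 10·13.2·(0.067267 − 0.024168) = 5.6891 kWh/t
W = W₁ + W₂ = 1.5931 + 5.6891 = 7.2821 kWh/t

W = 7.2821 kWh/t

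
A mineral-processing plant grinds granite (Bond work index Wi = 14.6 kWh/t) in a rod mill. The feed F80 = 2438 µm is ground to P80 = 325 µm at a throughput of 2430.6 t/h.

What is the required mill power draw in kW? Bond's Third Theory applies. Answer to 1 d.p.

W = 10·Wi·(P80^(-½) − F80^(-½))
W = 10·14.6·(1/√325 − 1/√2438) = 10·14.6·(0.035217) = 5.1417 kWh/t
P_mill = W·ṁ = 5.1417·2430.6 = 12497.5 kW

P = 12497.5 kW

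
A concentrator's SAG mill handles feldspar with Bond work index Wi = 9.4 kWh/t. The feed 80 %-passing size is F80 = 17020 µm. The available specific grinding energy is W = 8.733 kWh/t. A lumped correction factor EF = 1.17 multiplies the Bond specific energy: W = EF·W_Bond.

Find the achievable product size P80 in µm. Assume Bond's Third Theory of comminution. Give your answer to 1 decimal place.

W = 10 Wi (P80^-0.5 − F80^-0.5)
W_Bond = W / EF = 8.733 / 1.17 = 7.4641 kWh/t
P80^-0.5 = F80^-0.5 + W_Bond/(10 Wi)
  = 7.4641/(10·9.4) + 1/√17020 = 0.079405 + 0.007665 = 0.087070
P80 = (1/0.087070)² = 11.4849² = 131.90 µm

P80 = 131.9 µm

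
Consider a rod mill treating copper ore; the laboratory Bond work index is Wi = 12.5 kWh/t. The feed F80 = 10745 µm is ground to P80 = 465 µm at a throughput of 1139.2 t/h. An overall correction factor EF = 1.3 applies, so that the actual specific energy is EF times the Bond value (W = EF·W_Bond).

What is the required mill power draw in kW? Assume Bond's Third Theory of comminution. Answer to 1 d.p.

W = 10·Wi·(P80^(-½) − F80^(-½))
W = 10·12.5·(1/√465 − 1/√10745) = 10·12.5·(0.036727) = 4.5908 kWh/t
With EF = 1.3: W = 4.5908·1.3 = 5.9681 kWh/t
P_mill = W·ṁ = 5.9681·1139.2 = 6798.9 kW

P = 6798.9 kW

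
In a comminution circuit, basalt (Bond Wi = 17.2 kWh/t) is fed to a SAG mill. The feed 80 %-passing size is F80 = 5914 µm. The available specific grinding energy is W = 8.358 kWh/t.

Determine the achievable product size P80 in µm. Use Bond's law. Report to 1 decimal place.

P80 = 263.6 µm

W_Bond = 10·Wi·(1/√P₈₀ − 1/√F₈₀)
P80^-0.5 = F80^-0.5 + W/(10 Wi)
  = 8.3580/(10·17.2) + 1/√5914 = 0.048593 + 0.013003 = 0.061596
P80 = (1/0.061596)² = 16.2347² = 263.57 µm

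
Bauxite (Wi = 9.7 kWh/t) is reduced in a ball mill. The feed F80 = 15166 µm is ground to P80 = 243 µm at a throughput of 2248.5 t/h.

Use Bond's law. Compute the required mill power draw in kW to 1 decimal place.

Bond:  W = 10 Wi (1/√P − 1/√F)
W = 10·9.7·(1/√243 − 1/√15166) = 10·9.7·(0.056030) = 5.4349 kWh/t
Mill draw = 5.4349 × 2248.5 = 12220.4 kW

P = 12220.4 kW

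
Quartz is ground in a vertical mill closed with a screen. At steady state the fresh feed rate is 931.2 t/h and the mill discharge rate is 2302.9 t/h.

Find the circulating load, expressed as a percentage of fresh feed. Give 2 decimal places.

CL = 147.30 %

Mill node: discharge = fresh + recycle.
R = M − F = 2302.9 − 931.2 = 1371.7 t/h
CL = 100·R/F = 100·1371.7/931.2 = 147.30 %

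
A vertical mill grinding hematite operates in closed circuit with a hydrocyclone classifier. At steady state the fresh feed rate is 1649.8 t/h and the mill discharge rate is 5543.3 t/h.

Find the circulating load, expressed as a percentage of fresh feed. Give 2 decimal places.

M = F + R at steady state, so:
R = M − F = 5543.3 − 1649.8 = 3893.5 t/h
CL = 100·R/F = 100·3893.5/1649.8 = 236.00 %

CL = 236.00 %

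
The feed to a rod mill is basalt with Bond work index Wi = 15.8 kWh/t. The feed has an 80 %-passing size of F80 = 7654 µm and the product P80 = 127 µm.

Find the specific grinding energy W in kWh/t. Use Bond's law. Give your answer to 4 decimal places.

Bond:  W = 10 Wi (1/√P − 1/√F)
1/√127 = 0.088736;  1/√7654 = 0.011430
W = 10·15.8·(0.088736 − 0.011430) = 12.2143 kWh/t

W = 12.2143 kWh/t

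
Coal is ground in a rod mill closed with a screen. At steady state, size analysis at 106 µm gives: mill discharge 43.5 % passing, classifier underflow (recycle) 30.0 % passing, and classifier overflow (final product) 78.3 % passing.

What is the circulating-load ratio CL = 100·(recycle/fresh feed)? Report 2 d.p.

CL = 257.78 %

Balance %-passing 106 µm (r = R/F):
(1+r)·d = r·u + o ⇒ r = (o−d)/(d−u)
r = (78.3 − 43.5)/(43.5 − 30.0) = 34.8/13.5 = 2.5778
CL = 100·r = 257.78 %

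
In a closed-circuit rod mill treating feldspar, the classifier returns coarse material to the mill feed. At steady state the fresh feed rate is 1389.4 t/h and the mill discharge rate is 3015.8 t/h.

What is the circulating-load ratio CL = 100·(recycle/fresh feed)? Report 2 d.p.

Steady state: M = F + R.
R = M − F = 3015.8 − 1389.4 = 1626.4 t/h
CL = 100·R/F = 100·1626.4/1389.4 = 117.06 %

CL = 117.06 %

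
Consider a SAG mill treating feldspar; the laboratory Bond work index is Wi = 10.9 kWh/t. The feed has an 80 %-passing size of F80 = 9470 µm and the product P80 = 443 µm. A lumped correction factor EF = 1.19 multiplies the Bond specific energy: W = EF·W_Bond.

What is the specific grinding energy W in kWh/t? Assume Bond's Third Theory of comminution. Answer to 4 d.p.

W = 4.8298 kWh/t

W = 10 Wi (1/√P80 − 1/√F80)  [Bond]
1/√443 = 0.047511;  1/√9470 = 0.010276
W = 10·10.9·(0.047511 − 0.010276) = 4.0587 kWh/t
With EF = 1.19: W = 4.0587·1.19 = 4.8298 kWh/t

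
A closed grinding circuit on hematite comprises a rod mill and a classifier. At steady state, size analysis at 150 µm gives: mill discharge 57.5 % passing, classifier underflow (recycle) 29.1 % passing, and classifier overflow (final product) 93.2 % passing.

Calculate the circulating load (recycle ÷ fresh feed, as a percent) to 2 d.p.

Two-product formula at 150 µm:
Fd + Rd = Ru + Fo ⇒ R/F = (o−d)/(d−u)
r = (93.2 − 57.5)/(57.5 − 29.1) = 35.7/28.4 = 1.2570
CL = 100·r = 125.70 %

CL = 125.70 %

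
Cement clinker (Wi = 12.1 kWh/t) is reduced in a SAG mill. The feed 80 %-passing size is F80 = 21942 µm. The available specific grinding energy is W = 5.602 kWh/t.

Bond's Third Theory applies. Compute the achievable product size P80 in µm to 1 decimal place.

P80 = 355.3 µm

W = 10 Wi / √P80 − 10 Wi / √F80
1/√P80 = 1/√F80 + W/(10·Wi)
  = 5.6020/(10·12.1) + 1/√21942 = 0.046298 + 0.006751 = 0.053048
P80 = (1/0.053048)² = 18.8507² = 355.35 µm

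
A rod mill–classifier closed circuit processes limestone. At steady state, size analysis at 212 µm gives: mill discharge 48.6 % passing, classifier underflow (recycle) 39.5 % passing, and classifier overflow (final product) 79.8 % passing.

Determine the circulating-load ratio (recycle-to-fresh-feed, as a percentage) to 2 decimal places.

CL = 342.86 %

Balance %-passing 212 µm (r = R/F):
Fd + Rd = Ru + Fo ⇒ R/F = (o−d)/(d−u)
r = (79.8 − 48.6)/(48.6 − 39.5) = 31.2/9.1 = 3.4286
CL = 100·r = 342.86 %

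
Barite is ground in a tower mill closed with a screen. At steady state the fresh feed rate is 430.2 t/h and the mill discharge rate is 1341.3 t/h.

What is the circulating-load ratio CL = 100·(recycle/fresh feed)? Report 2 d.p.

Steady state: M = F + R.
R = M − F = 1341.3 − 430.2 = 911.1 t/h
CL = 100·R/F = 100·911.1/430.2 = 211.79 %

CL = 211.79 %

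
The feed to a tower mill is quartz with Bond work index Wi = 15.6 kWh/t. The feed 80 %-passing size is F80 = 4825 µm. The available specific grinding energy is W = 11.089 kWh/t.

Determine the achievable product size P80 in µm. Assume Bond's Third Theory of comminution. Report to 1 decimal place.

P80 = 136.9 µm

W = 10·Wi·(P80^(-½) − F80^(-½))
1/√P80 = 1/√F80 + W/(10·Wi)
  = 11.0890/(10·15.6) + 1/√4825 = 0.071083 + 0.014396 = 0.085480
P80 = (1/0.085480)² = 11.6987² = 136.86 µm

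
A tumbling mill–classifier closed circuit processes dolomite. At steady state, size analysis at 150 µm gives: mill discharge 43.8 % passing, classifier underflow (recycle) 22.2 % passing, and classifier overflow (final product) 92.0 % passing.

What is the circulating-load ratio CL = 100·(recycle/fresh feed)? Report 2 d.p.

CL = 223.15 %

Balance %-passing 150 µm (r = R/F):
(1+r)·d = r·u + o ⇒ r = (o−d)/(d−u)
r = (92.0 − 43.8)/(43.8 − 22.2) = 48.2/21.6 = 2.2315
CL = 100·r = 223.15 %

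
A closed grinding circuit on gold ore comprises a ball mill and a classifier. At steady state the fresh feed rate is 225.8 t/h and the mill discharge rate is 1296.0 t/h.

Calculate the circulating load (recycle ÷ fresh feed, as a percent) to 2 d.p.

Discharge = new feed + return, hence
R = M − F = 1296.0 − 225.8 = 1070.2 t/h
CL = 100·R/F = 100·1070.2/225.8 = 473.96 %

CL = 473.96 %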